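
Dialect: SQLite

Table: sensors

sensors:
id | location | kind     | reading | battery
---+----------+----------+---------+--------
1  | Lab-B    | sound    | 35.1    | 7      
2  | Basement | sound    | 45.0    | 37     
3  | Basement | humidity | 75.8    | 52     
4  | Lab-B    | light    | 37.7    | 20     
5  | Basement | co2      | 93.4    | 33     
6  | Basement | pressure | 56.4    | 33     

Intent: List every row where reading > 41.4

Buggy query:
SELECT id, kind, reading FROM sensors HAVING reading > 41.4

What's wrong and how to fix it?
Bug: HAVING filters the output of aggregation, but this query has no GROUP BY and no aggregate functions, so SQLite rejects it (HAVING clause on a non-aggregate query); the condition here is per row

Fix: Use WHERE for row-level filtering

Corrected query:
SELECT id, kind, reading FROM sensors WHERE reading > 41.4

Result:
id | kind     | reading
---+----------+--------
2  | sound    | 45     
3  | humidity | 75.8   
5  | co2      | 93.4   
6  | pressure | 56.4   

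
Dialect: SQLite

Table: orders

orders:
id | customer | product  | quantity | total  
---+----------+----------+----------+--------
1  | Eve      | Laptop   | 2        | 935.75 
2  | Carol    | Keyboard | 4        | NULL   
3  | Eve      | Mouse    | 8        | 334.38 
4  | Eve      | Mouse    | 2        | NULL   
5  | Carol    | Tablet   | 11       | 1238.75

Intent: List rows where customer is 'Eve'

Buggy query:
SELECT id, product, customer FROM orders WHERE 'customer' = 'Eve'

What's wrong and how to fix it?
Bug: 'customer' in single quotes is a string literal, not the column; the comparison is literal-vs-literal and never true

Fix: Reference the column as customer without single quotes

Corrected query:
SELECT id, product, customer FROM orders WHERE customer = 'Eve'

Result:
id | product | customer
---+---------+---------
1  | Laptop  | Eve     
3  | Mouse   | Eve     
4  | Mouse   | Eve     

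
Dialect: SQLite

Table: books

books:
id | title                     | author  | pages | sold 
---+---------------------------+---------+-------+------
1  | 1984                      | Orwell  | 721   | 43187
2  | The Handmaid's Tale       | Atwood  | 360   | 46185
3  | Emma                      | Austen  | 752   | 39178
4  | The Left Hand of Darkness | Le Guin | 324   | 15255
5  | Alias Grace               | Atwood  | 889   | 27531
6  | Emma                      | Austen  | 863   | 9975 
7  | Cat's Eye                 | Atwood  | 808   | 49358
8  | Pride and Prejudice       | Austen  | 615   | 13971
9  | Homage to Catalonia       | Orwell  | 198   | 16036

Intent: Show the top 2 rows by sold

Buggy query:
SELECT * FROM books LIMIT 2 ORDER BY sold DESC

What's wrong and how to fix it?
Bug: ORDER BY cannot follow LIMIT; LIMIT is the final clause

Fix: Sort with ORDER BY, then apply LIMIT

Corrected query:
SELECT * FROM books ORDER BY sold DESC LIMIT 2

Result:
id | title               | author | pages | sold 
---+---------------------+--------+-------+------
7  | Cat's Eye           | Atwood | 808   | 49358
2  | The Handmaid's Tale | Atwood | 360   | 46185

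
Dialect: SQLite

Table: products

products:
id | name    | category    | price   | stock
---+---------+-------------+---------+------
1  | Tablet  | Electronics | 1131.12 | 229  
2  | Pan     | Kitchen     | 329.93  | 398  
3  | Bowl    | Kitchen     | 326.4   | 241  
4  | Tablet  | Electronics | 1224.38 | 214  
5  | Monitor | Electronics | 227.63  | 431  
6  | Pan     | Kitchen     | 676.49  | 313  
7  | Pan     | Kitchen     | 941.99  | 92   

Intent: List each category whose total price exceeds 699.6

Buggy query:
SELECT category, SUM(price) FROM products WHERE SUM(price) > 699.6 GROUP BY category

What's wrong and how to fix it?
Bug: SUM(price) is an aggregate, but WHERE filters rows before aggregation

Fix: Use HAVING (which filters groups after aggregation) instead of WHERE

Corrected query:
SELECT category, SUM(price) FROM products GROUP BY category HAVING SUM(price) > 699.6

Result:
category    | SUM(price)
------------+-----------
Electronics | 2583.13   
Kitchen     | 2274.81   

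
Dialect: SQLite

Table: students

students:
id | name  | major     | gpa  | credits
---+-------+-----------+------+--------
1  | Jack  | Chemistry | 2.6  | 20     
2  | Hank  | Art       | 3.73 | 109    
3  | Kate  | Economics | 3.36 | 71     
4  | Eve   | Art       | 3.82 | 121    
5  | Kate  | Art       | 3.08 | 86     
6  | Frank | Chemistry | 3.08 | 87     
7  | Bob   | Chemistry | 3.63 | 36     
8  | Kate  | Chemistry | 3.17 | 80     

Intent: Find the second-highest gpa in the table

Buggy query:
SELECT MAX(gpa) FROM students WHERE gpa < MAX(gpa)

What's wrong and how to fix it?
Bug: The inner MAX is an aggregate inside WHERE, which is not allowed

Fix: Compute the overall MAX in a subquery, then take MAX of rows below it

Corrected query:
SELECT MAX(gpa) FROM students WHERE gpa < (SELECT MAX(gpa) FROM students)

Result:
MAX(gpa)
--------
3.73    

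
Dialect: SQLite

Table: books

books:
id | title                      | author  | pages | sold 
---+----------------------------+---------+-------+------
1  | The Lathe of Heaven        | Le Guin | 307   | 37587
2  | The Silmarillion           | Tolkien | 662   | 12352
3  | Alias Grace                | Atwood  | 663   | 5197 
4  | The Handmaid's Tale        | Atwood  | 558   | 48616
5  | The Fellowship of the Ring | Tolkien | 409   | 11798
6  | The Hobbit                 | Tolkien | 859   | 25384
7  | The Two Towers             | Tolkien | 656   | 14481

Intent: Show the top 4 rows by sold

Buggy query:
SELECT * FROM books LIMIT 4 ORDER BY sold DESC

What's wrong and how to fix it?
Bug: LIMIT must come after ORDER BY

Fix: Sort with ORDER BY, then apply LIMIT

Corrected query:
SELECT * FROM books ORDER BY sold DESC LIMIT 4

Result:
id | title               | author  | pages | sold 
---+---------------------+---------+-------+------
4  | The Handmaid's Tale | Atwood  | 558   | 48616
1  | The Lathe of Heaven | Le Guin | 307   | 37587
6  | The Hobbit          | Tolkien | 859   | 25384
7  | The Two Towers      | Tolkien | 656   | 14481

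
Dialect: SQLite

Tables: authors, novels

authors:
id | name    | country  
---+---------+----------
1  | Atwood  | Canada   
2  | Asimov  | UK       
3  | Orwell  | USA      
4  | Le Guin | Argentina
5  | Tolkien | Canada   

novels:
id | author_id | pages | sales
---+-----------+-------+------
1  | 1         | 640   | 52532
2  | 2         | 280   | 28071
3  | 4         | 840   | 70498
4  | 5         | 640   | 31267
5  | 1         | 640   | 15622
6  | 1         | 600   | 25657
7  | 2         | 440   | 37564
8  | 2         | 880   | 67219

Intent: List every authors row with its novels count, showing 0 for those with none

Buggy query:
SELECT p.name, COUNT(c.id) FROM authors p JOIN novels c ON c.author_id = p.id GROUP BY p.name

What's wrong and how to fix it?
Bug: An inner join excludes parents with zero children

Fix: Switch to LEFT JOIN to retain unmatched parent rows

Corrected query:
SELECT p.name, COUNT(c.id) FROM authors p LEFT JOIN novels c ON c.author_id = p.id GROUP BY p.name

Result:
name    | COUNT(c.id)
--------+------------
Asimov  | 3          
Atwood  | 3          
Le Guin | 1          
Orwell  | 0          
Tolkien | 1          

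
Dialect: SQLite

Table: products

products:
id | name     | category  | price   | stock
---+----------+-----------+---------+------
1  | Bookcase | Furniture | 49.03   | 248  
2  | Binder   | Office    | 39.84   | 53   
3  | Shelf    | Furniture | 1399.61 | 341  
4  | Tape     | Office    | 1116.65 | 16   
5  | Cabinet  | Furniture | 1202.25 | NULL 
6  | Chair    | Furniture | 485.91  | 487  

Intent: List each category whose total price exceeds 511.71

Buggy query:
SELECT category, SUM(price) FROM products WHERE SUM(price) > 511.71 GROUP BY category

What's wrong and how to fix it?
Bug: WHERE runs before GROUP BY, so aggregates aren't available there

Fix: Move the aggregate condition to a HAVING clause

Corrected query:
SELECT category, SUM(price) FROM products GROUP BY category HAVING SUM(price) > 511.71

Result:
category  | SUM(price)
----------+-----------
Furniture | 3136.8    
Office    | 1156.49   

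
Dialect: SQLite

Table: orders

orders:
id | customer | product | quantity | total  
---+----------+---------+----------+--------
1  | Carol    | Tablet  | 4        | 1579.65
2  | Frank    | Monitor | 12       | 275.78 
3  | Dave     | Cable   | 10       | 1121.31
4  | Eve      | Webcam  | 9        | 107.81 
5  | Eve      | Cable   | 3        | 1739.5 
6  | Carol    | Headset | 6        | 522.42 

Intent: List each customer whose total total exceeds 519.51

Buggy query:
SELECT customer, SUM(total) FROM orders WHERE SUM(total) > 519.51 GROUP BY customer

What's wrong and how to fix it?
Bug: Aggregate functions cannot appear in a WHERE clause

Fix: Use HAVING (which filters groups after aggregation) instead of WHERE

Corrected query:
SELECT customer, SUM(total) FROM orders GROUP BY customer HAVING SUM(total) > 519.51

Result:
customer | SUM(total)
---------+-----------
Carol    | 2102.07   
Dave     | 1121.31   
Eve      | 1847.31   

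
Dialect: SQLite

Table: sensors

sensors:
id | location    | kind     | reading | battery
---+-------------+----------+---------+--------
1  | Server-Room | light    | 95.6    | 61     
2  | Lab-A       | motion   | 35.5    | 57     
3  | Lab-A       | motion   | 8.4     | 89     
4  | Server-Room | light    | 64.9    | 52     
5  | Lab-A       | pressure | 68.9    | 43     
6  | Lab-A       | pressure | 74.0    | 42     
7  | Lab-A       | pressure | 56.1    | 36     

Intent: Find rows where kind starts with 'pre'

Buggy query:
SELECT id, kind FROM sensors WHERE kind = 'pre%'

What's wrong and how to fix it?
Bug: Wildcards only work with LIKE; '=' treats '%' as a literal character

Fix: Use LIKE for wildcard pattern matching

Corrected query:
SELECT id, kind FROM sensors WHERE kind LIKE 'pre%'

Result:
id | kind    
---+---------
5  | pressure
6  | pressure
7  | pressure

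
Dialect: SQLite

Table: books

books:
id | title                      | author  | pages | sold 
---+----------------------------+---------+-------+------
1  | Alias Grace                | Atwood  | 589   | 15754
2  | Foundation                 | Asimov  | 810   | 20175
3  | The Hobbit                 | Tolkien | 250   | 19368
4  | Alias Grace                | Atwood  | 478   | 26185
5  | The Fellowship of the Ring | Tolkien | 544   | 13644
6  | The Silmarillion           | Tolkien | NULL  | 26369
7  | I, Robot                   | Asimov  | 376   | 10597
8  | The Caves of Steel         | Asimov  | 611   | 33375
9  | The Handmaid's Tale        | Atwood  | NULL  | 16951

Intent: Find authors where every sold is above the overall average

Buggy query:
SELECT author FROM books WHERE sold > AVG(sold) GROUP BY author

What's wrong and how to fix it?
Bug: WHERE evaluates per row before aggregation, so AVG() is unavailable

Fix: Compute the overall average in a scalar subquery and compare each group's MIN against it in HAVING

Corrected query:
SELECT author FROM books GROUP BY author HAVING MIN(sold) > (SELECT AVG(sold) FROM books)

Result:
(no rows)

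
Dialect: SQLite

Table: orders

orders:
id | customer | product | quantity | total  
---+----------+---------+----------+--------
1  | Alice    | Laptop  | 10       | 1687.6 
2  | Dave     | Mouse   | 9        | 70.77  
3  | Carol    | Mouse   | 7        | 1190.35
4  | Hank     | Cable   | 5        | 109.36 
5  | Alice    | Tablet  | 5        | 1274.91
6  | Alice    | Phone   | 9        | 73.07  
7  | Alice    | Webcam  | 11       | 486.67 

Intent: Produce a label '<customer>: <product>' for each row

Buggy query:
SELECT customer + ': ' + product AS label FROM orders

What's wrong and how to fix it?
Bug: '+' is numeric addition; on text columns SQLite converts them to 0 instead of concatenating

Fix: Replace + with || to concatenate text

Corrected query:
SELECT customer || ': ' || product AS label FROM orders

Result:
label        
-------------
Alice: Laptop
Dave: Mouse  
Carol: Mouse 
Hank: Cable  
Alice: Tablet
Alice: Phone 
Alice: Webcam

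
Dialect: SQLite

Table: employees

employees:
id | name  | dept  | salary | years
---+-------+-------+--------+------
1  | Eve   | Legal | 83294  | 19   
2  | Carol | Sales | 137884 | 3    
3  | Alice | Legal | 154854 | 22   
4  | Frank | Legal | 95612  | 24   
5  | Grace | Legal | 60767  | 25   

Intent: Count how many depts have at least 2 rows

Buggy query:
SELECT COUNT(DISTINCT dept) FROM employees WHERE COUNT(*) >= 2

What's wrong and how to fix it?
Bug: COUNT(*) cannot appear in WHERE; the per-group count doesn't exist yet

Fix: Use a subquery that GROUPs and filters with HAVING, then count its rows

Corrected query:
SELECT COUNT(*) FROM (SELECT dept FROM employees GROUP BY dept HAVING COUNT(*) >= 2)

Result:
COUNT(*)
--------
1       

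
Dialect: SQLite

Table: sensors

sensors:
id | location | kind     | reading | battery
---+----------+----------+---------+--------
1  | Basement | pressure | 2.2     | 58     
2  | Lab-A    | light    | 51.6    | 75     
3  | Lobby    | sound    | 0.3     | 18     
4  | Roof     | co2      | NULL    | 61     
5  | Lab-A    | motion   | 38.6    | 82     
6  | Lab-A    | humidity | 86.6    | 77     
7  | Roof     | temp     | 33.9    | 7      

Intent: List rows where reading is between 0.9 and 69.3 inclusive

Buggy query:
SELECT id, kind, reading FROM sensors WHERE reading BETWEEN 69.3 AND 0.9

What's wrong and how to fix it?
Bug: BETWEEN expects the lower bound first; with 69.3 AND 0.9 the range is empty

Fix: Swap the bounds so the smaller value comes first

Corrected query:
SELECT id, kind, reading FROM sensors WHERE reading BETWEEN 0.9 AND 69.3

Result:
id | kind     | reading
---+----------+--------
1  | pressure | 2.2    
2  | light    | 51.6   
5  | motion   | 38.6   
7  | temp     | 33.9   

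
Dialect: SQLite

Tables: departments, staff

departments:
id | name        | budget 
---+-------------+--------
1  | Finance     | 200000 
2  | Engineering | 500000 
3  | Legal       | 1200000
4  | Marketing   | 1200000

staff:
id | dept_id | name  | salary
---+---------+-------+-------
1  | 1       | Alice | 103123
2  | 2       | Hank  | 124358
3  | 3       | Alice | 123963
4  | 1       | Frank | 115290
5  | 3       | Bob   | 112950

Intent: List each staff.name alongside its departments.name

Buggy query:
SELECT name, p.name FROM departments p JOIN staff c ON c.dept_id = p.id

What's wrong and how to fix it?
Bug: 'name' exists in both joined tables, so the database can't tell which one is meant

Fix: Prefix ambiguous columns with the table alias

Corrected query:
SELECT c.name, p.name FROM departments p JOIN staff c ON c.dept_id = p.id

Result:
name  | name       
------+------------
Alice | Finance    
Hank  | Engineering
Alice | Legal      
Frank | Finance    
Bob   | Legal      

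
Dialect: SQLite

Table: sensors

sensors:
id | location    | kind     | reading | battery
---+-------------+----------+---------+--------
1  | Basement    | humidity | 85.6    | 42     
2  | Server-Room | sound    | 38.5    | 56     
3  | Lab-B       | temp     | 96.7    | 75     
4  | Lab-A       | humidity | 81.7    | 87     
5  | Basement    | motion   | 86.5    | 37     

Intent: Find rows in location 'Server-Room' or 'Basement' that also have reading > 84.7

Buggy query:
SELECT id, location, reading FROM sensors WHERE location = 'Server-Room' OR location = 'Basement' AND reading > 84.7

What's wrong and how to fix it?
Bug: AND binds tighter than OR, so this parses as location = 'Server-Room' OR (location = 'Basement' AND reading > 84.7)

Fix: Add parentheses around the OR so the AND applies to both alternatives

Corrected query:
SELECT id, location, reading FROM sensors WHERE (location = 'Server-Room' OR location = 'Basement') AND reading > 84.7

Result:
id | location | reading
---+----------+--------
1  | Basement | 85.6   
5  | Basement | 86.5   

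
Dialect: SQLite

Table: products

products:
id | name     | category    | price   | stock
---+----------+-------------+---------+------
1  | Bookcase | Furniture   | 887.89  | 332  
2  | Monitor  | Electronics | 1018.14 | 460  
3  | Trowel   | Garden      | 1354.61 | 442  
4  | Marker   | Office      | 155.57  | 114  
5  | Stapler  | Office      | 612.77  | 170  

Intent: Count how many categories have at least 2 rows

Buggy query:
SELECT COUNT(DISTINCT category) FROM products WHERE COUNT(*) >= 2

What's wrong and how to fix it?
Bug: WHERE filters individual rows, not groups, so a group-level COUNT is invalid there

Fix: Group first with HAVING COUNT(*) >= 2, then COUNT the resulting groups

Corrected query:
SELECT COUNT(*) FROM (SELECT category FROM products GROUP BY category HAVING COUNT(*) >= 2)

Result:
COUNT(*)
--------
1       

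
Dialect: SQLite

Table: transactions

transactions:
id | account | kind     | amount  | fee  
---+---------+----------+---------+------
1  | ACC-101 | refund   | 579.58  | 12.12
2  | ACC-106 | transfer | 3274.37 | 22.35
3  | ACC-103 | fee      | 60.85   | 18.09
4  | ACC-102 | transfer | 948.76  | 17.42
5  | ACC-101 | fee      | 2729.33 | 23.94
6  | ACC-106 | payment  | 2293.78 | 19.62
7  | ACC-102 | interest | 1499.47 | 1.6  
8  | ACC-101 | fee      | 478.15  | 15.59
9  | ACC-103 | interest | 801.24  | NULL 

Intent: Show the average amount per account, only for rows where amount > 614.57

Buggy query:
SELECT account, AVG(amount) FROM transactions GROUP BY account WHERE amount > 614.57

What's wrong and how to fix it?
Bug: WHERE cannot follow GROUP BY

Fix: Move the WHERE clause before GROUP BY

Corrected query:
SELECT account, AVG(amount) FROM transactions WHERE amount > 614.57 GROUP BY account

Result:
account | AVG(amount)
--------+------------
ACC-101 | 2729.33    
ACC-102 | 1224.115   
ACC-103 | 801.24     
ACC-106 | 2784.075   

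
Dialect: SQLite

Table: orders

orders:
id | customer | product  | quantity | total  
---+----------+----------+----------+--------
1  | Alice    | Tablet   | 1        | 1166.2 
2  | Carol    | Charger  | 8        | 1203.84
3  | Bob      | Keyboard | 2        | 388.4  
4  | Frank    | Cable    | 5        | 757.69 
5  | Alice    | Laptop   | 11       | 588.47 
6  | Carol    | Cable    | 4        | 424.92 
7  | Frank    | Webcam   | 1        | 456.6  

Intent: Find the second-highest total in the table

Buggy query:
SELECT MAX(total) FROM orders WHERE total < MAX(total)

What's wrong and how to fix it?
Bug: MAX(total) on the right of the comparison is an aggregate-in-WHERE error

Fix: Compute the overall MAX in a subquery, then take MAX of rows below it

Corrected query:
SELECT MAX(total) FROM orders WHERE total < (SELECT MAX(total) FROM orders)

Result:
MAX(total)
----------
1166.2    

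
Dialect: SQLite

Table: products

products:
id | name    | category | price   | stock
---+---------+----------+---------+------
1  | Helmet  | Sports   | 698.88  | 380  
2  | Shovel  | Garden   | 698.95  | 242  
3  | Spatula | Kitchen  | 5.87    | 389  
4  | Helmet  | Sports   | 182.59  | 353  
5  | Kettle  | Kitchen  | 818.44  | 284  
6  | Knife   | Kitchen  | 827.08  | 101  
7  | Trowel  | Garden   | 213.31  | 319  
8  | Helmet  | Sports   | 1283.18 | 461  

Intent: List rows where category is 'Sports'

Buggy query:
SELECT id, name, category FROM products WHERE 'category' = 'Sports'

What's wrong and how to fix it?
Bug: Single quotes denote string literals in SQL; the column name is being compared as a constant string

Fix: Reference the column as category without single quotes

Corrected query:
SELECT id, name, category FROM products WHERE category = 'Sports'

Result:
id | name   | category
---+--------+---------
1  | Helmet | Sports  
4  | Helmet | Sports  
8  | Helmet | Sports  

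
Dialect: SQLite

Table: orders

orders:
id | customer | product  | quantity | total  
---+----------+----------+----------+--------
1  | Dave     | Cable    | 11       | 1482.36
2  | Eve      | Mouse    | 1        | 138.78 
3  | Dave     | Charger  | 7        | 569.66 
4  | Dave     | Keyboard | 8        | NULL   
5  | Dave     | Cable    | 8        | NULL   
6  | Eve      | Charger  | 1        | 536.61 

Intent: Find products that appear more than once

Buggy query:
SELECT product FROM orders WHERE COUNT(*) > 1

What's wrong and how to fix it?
Bug: COUNT(*) is an aggregate and cannot be used in WHERE

Fix: Group first, then use HAVING for the count condition

Corrected query:
SELECT product FROM orders GROUP BY product HAVING COUNT(*) > 1

Result:
product
-------
Cable  
Charger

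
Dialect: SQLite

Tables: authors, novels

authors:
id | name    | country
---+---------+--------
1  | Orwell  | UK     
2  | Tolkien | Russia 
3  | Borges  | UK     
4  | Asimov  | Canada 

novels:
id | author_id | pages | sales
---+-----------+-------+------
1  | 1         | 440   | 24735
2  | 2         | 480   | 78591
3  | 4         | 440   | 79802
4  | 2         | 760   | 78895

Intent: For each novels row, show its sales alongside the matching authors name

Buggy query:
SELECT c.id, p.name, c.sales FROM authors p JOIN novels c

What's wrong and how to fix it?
Bug: Missing join condition: each novels row is matched to all authors rows instead of just its own

Fix: Add ON c.author_id = p.id to the JOIN

Corrected query:
SELECT c.id, p.name, c.sales FROM authors p JOIN novels c ON c.author_id = p.id

Result:
id | name    | sales
---+---------+------
1  | Orwell  | 24735
2  | Tolkien | 78591
3  | Asimov  | 79802
4  | Tolkien | 78895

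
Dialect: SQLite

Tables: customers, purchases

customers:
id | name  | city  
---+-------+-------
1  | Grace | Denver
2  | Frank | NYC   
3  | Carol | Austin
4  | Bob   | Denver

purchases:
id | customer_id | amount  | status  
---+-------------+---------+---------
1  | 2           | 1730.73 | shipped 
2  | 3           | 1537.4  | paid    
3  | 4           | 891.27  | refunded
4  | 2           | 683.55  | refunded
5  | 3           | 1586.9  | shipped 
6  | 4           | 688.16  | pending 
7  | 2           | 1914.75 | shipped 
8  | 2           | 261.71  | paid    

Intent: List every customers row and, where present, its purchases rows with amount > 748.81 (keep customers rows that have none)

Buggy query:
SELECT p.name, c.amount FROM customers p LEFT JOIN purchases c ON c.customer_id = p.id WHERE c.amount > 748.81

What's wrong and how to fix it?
Bug: A WHERE condition on the right-hand table after LEFT JOIN drops unmatched parents

Fix: Move the right-table condition into the ON clause so unmatched parents are kept

Corrected query:
SELECT p.name, c.amount FROM customers p LEFT JOIN purchases c ON c.customer_id = p.id AND c.amount > 748.81

Result:
name  | amount 
------+--------
Grace | NULL   
Frank | 1730.73
Frank | 1914.75
Carol | 1537.4 
Carol | 1586.9 
Bob   | 891.27 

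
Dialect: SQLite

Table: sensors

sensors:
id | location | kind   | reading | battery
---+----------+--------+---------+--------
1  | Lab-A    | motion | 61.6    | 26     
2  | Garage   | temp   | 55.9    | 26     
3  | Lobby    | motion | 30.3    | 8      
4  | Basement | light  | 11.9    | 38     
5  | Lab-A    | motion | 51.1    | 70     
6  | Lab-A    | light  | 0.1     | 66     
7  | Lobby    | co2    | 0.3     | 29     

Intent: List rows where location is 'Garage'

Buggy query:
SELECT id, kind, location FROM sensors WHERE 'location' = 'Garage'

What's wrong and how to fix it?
Bug: Single quotes denote string literals in SQL; the column name is being compared as a constant string

Fix: Reference the column as location without single quotes

Corrected query:
SELECT id, kind, location FROM sensors WHERE location = 'Garage'

Result:
id | kind | location
---+------+---------
2  | temp | Garage  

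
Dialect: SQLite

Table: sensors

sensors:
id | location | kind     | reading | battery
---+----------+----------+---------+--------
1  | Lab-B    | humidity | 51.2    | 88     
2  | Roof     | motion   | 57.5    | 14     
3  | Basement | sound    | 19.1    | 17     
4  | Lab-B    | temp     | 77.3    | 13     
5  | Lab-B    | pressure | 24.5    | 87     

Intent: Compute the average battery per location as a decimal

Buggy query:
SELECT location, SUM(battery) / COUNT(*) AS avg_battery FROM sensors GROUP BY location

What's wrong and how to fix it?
Bug: Both operands are integers, so '/' performs integer division and truncates

Fix: Multiply by 1.0 (or CAST to REAL) to force floating-point division

Corrected query:
SELECT location, SUM(battery) * 1.0 / COUNT(*) AS avg_battery FROM sensors GROUP BY location

Result:
location | avg_battery
---------+------------
Basement | 17         
Lab-B    | 62.666667  
Roof     | 14         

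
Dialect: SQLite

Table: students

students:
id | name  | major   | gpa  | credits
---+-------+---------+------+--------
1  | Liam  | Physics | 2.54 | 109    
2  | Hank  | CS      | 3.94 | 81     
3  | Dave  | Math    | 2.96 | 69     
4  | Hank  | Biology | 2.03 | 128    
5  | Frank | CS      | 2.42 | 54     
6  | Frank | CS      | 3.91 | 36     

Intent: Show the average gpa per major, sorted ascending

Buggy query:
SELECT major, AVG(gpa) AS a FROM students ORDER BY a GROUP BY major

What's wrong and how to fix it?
Bug: ORDER BY appears before GROUP BY; SQL clause order requires GROUP BY first

Fix: Move ORDER BY to the end, after GROUP BY

Corrected query:
SELECT major, AVG(gpa) AS a FROM students GROUP BY major ORDER BY a

Result:
major   | a       
--------+---------
Biology | 2.03    
Physics | 2.54    
Math    | 2.96    
CS      | 3.423333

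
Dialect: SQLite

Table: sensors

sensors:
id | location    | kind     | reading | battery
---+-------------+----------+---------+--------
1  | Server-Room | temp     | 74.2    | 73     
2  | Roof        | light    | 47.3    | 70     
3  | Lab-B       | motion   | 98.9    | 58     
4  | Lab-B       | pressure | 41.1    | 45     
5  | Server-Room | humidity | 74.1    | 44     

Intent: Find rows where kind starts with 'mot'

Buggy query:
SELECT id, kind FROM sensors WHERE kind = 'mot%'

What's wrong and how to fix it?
Bug: '=' compares the literal string including the % character; pattern matching needs LIKE

Fix: Use LIKE for wildcard pattern matching

Corrected query:
SELECT id, kind FROM sensors WHERE kind LIKE 'mot%'

Result:
id | kind  
---+-------
3  | motion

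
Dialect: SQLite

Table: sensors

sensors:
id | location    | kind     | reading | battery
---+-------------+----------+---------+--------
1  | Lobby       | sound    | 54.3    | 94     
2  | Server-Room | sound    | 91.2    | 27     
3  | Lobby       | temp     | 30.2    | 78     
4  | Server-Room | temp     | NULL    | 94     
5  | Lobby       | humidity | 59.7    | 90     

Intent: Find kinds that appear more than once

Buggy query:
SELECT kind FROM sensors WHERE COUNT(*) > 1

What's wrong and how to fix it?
Bug: WHERE can't reference COUNT(*); aggregates are computed after WHERE

Fix: GROUP BY kind, then filter groups with HAVING COUNT(*) > 1

Corrected query:
SELECT kind FROM sensors GROUP BY kind HAVING COUNT(*) > 1

Result:
kind 
-----
sound
temp 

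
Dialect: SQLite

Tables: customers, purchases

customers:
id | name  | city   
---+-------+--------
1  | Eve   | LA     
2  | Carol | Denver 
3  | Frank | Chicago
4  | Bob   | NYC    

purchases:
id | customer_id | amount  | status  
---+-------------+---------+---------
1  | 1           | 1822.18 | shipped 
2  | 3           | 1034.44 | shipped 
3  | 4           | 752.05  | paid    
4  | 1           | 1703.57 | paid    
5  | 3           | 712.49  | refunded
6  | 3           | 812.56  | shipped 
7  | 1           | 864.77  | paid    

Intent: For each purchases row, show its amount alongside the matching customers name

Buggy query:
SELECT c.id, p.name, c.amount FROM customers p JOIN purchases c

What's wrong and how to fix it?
Bug: Missing join condition: each purchases row is matched to all customers rows instead of just its own

Fix: Specify the join condition linking the foreign key to the parent id

Corrected query:
SELECT c.id, p.name, c.amount FROM customers p JOIN purchases c ON c.customer_id = p.id

Result:
id | name  | amount 
---+-------+--------
1  | Eve   | 1822.18
2  | Frank | 1034.44
3  | Bob   | 752.05 
4  | Eve   | 1703.57
5  | Frank | 712.49 
6  | Frank | 812.56 
7  | Eve   | 864.77 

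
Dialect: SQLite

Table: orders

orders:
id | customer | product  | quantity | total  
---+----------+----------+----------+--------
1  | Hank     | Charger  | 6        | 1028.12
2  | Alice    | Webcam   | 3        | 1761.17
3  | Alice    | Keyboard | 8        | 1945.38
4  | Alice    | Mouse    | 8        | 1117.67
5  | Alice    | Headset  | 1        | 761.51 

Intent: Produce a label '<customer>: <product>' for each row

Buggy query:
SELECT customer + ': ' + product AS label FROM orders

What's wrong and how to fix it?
Bug: '+' is numeric addition; on text columns SQLite converts them to 0 instead of concatenating

Fix: Use the || operator for string concatenation

Corrected query:
SELECT customer || ': ' || product AS label FROM orders

Result:
label          
---------------
Hank: Charger  
Alice: Webcam  
Alice: Keyboard
Alice: Mouse   
Alice: Headset 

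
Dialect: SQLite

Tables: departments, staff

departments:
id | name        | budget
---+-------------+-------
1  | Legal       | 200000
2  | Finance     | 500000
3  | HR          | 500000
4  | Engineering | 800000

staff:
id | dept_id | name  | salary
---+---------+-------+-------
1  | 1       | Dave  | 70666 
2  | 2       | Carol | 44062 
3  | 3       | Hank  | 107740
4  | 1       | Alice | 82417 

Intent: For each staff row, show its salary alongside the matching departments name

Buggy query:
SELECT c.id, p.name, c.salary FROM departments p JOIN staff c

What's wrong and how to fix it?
Bug: Missing join condition: each staff row is matched to all departments rows instead of just its own

Fix: Specify the join condition linking the foreign key to the parent id

Corrected query:
SELECT c.id, p.name, c.salary FROM departments p JOIN staff c ON c.dept_id = p.id

Result:
id | name    | salary
---+---------+-------
1  | Legal   | 70666 
2  | Finance | 44062 
3  | HR      | 107740
4  | Legal   | 82417 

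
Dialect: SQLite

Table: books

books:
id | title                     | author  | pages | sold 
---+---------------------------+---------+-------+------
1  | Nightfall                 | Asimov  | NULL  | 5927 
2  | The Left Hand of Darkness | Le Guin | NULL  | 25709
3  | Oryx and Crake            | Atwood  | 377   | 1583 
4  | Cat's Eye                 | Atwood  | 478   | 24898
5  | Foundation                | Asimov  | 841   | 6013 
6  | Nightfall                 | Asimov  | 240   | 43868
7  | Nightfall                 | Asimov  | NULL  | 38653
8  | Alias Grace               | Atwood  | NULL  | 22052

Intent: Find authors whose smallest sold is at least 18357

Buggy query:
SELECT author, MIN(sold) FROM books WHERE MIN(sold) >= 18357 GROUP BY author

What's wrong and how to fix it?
Bug: Aggregates like MIN are computed per group after WHERE runs

Fix: Replace WHERE with HAVING after the GROUP BY

Corrected query:
SELECT author, MIN(sold) FROM books GROUP BY author HAVING MIN(sold) >= 18357

Result:
author  | MIN(sold)
--------+----------
Le Guin | 25709    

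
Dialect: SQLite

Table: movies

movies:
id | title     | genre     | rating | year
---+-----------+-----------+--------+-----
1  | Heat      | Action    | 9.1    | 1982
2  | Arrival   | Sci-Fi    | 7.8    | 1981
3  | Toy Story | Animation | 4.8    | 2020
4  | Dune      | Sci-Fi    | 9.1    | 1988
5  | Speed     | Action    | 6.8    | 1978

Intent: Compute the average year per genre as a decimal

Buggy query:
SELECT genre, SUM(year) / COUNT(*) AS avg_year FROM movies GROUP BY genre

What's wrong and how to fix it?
Bug: Both operands are integers, so '/' performs integer division and truncates

Fix: Cast one side to REAL so the division keeps the fractional part

Corrected query:
SELECT genre, SUM(year) * 1.0 / COUNT(*) AS avg_year FROM movies GROUP BY genre

Result:
genre     | avg_year
----------+---------
Action    | 1980    
Animation | 2020    
Sci-Fi    | 1984.5  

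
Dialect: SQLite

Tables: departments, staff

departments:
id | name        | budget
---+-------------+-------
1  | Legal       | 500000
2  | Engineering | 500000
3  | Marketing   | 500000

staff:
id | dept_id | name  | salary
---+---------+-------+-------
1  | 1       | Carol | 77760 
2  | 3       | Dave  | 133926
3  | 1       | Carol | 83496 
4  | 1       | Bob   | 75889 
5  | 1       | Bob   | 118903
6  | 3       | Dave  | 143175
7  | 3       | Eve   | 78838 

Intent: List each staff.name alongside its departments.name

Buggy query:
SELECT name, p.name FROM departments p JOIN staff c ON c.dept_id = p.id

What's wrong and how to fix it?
Bug: 'name' exists in both joined tables, so the database can't tell which one is meant

Fix: Qualify the column with its table alias (c.name)

Corrected query:
SELECT c.name, p.name FROM departments p JOIN staff c ON c.dept_id = p.id

Result:
name  | name     
------+----------
Carol | Legal    
Dave  | Marketing
Carol | Legal    
Bob   | Legal    
Bob   | Legal    
Dave  | Marketing
Eve   | Marketing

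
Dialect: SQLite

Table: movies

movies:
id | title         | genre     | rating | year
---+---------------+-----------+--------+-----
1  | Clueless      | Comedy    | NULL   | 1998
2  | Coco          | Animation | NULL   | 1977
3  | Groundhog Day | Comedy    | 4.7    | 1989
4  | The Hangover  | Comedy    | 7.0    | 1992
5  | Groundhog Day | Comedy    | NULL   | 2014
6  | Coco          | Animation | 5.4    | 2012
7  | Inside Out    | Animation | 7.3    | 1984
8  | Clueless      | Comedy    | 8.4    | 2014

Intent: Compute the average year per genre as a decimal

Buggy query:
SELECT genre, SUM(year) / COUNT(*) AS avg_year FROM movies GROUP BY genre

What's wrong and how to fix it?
Bug: SUM(year) and COUNT(*) are both integers; the division truncates the fractional part

Fix: Cast one side to REAL so the division keeps the fractional part

Corrected query:
SELECT genre, SUM(year) * 1.0 / COUNT(*) AS avg_year FROM movies GROUP BY genre

Result:
genre     | avg_year
----------+---------
Animation | 1991    
Comedy    | 2001.4  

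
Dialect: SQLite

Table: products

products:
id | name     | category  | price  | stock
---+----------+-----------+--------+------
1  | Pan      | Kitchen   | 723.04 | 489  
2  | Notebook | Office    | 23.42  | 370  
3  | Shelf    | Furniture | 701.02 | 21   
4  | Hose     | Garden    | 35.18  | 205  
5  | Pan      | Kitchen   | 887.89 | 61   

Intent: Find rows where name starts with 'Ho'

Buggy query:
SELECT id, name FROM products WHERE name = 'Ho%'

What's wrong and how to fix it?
Bug: Wildcards only work with LIKE; '=' treats '%' as a literal character

Fix: Replace '=' with LIKE so 'Ho%' is treated as a pattern

Corrected query:
SELECT id, name FROM products WHERE name LIKE 'Ho%'

Result:
id | name
---+-----
4  | Hose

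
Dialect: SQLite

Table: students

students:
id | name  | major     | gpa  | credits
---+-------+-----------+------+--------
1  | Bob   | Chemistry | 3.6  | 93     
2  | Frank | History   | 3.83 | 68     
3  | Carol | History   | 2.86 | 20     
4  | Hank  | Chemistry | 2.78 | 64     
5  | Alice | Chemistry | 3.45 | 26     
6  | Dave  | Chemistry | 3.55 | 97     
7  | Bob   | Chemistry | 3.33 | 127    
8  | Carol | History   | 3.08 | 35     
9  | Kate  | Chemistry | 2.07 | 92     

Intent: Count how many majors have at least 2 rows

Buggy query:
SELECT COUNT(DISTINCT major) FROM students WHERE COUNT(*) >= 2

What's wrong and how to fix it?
Bug: WHERE filters individual rows, not groups, so a group-level COUNT is invalid there

Fix: Group first with HAVING COUNT(*) >= 2, then COUNT the resulting groups

Corrected query:
SELECT COUNT(*) FROM (SELECT major FROM students GROUP BY major HAVING COUNT(*) >= 2)

Result:
COUNT(*)
--------
2       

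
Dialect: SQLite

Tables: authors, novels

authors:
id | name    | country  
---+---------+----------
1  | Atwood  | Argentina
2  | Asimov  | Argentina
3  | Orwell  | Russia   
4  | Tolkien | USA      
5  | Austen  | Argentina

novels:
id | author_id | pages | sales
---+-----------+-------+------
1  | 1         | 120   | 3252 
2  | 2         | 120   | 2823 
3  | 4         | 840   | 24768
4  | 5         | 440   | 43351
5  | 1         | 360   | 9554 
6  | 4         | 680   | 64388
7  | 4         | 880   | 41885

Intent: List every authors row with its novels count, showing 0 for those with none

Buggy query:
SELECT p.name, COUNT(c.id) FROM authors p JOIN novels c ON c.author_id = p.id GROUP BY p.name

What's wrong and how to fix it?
Bug: INNER JOIN drops authors rows that have no matching novels rows

Fix: Switch to LEFT JOIN to retain unmatched parent rows

Corrected query:
SELECT p.name, COUNT(c.id) FROM authors p LEFT JOIN novels c ON c.author_id = p.id GROUP BY p.name

Result:
name    | COUNT(c.id)
--------+------------
Asimov  | 1          
Atwood  | 2          
Austen  | 1          
Orwell  | 0          
Tolkien | 3          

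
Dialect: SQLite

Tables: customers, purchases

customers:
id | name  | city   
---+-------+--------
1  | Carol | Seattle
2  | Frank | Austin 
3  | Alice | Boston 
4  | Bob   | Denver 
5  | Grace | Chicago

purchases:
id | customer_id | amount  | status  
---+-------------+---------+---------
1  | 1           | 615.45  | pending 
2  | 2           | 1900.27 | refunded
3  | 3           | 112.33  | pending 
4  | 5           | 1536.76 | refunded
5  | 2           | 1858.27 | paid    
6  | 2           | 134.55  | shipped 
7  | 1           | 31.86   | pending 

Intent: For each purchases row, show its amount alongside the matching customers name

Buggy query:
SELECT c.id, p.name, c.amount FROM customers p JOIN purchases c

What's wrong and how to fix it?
Bug: Missing join condition: each purchases row is matched to all customers rows instead of just its own

Fix: Add ON c.customer_id = p.id to the JOIN

Corrected query:
SELECT c.id, p.name, c.amount FROM customers p JOIN purchases c ON c.customer_id = p.id

Result:
id | name  | amount 
---+-------+--------
1  | Carol | 615.45 
2  | Frank | 1900.27
3  | Alice | 112.33 
4  | Grace | 1536.76
5  | Frank | 1858.27
6  | Frank | 134.55 
7  | Carol | 31.86  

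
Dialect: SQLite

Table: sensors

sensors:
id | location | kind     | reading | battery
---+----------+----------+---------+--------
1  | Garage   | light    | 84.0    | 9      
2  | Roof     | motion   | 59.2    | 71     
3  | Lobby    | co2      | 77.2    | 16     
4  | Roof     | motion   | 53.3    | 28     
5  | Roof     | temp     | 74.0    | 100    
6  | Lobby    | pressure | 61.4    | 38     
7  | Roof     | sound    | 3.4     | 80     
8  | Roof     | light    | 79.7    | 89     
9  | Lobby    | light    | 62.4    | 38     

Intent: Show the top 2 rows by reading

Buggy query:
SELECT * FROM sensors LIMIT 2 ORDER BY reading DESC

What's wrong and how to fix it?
Bug: ORDER BY cannot follow LIMIT; LIMIT is the final clause

Fix: Swap the clauses: ORDER BY first, then LIMIT

Corrected query:
SELECT * FROM sensors ORDER BY reading DESC LIMIT 2

Result:
id | location | kind  | reading | battery
---+----------+-------+---------+--------
1  | Garage   | light | 84      | 9      
8  | Roof     | light | 79.7    | 89     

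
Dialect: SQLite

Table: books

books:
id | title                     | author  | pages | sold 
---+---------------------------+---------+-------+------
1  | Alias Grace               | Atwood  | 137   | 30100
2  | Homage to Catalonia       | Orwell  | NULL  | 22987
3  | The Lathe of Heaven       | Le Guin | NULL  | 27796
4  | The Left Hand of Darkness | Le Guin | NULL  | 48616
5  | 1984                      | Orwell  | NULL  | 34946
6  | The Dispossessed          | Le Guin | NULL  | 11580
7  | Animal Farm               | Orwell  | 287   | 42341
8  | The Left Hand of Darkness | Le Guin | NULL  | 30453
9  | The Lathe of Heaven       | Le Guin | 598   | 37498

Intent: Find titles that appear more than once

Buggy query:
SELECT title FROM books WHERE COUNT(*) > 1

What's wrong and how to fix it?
Bug: WHERE can't reference COUNT(*); aggregates are computed after WHERE

Fix: GROUP BY title, then filter groups with HAVING COUNT(*) > 1

Corrected query:
SELECT title FROM books GROUP BY title HAVING COUNT(*) > 1

Result:
title                    
-------------------------
The Lathe of Heaven      
The Left Hand of Darkness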